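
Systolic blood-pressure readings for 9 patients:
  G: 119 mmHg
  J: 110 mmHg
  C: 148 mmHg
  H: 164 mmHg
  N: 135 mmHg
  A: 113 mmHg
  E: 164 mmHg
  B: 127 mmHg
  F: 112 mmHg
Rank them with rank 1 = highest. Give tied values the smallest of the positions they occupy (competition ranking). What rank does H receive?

1

Sorted (descending): 164, 164, 148, 135, 127, 119, 113, 112, 110
The 2 values of 164 occupy positions 1–2 → each gets rank 1.
H has value 164 mmHg → rank 1.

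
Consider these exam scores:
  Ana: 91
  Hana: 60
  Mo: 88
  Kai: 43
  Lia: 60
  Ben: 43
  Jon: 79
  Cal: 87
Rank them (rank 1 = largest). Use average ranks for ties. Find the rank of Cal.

Sorted (descending): 91, 88, 87, 79, 60, 60, 43, 43
The 2 values of 60 occupy positions 5–6 → average rank (5+6)/2 = 5.5.
The 2 values of 43 occupy positions 7–8 → average rank (7+8)/2 = 7.5.
Cal has value 87 → rank 3.

3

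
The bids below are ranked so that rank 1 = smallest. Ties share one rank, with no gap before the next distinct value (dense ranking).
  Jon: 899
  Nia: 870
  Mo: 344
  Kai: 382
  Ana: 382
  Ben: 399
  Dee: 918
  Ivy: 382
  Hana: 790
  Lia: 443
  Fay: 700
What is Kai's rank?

2

Sorted (ascending): 344, 382, 382, 382, 399, 443, 700, 790, 870, 899, 918
The 3 values of 382 share dense rank 2.
Remaining distinct values take the next consecutive integers.
Kai has value 382 → rank 2.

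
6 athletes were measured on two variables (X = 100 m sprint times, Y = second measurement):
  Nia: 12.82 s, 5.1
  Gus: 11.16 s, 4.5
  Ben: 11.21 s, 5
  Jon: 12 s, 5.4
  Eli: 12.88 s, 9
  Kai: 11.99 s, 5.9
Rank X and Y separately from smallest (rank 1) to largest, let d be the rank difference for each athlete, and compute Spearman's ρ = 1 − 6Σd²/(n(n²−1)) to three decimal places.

0.771

Ranks of variable 1: 5, 1, 2, 4, 6, 3
Ranks of variable 2: 3, 1, 2, 4, 6, 5
d = r₁ − r₂: 2, 0, 0, 0, 0, -2
d²: 4, 0, 0, 0, 0, 4; Σd² = 8
ρ = 1 − 6·8/(6·35) = 1 − 48/210 = 0.771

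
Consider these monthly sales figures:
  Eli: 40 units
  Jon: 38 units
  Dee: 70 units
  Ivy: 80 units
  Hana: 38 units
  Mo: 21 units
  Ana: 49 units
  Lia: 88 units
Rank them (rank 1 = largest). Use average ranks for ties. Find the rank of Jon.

Sorted (descending): 88, 80, 70, 49, 40, 38, 38, 21
The 2 values of 38 occupy positions 6–7 → average rank (6+7)/2 = 6.5.
Jon has value 38 units → rank 6.5.

6.5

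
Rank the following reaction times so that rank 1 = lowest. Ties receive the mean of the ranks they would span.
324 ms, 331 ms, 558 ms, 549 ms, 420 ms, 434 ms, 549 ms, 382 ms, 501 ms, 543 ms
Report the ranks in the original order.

Sorted (ascending): 324, 331, 382, 420, 434, 501, 543, 549, 549, 558
The 2 values of 549 occupy positions 8–9 → average rank (8+9)/2 = 8.5.

1, 2, 10, 8.5, 4, 5, 8.5, 3, 6, 7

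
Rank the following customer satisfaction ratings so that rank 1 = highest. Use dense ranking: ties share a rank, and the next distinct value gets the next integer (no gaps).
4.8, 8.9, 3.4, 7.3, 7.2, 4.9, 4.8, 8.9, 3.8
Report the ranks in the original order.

5, 1, 7, 2, 3, 4, 5, 1, 6

Sorted (descending): 8.9, 8.9, 7.3, 7.2, 4.9, 4.8, 4.8, 3.8, 3.4
The 2 values of 8.9 share dense rank 1.
The 2 values of 4.8 share dense rank 5.
Remaining distinct values take the next consecutive integers.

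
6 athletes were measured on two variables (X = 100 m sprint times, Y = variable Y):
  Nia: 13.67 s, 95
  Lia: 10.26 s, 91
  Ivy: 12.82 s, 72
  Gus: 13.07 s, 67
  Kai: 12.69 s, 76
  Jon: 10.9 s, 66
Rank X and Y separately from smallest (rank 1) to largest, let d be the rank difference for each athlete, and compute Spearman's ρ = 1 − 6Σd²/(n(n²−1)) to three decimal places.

Ranks of variable 1: 6, 1, 4, 5, 3, 2
Ranks of variable 2: 6, 5, 3, 2, 4, 1
d = r₁ − r₂: 0, -4, 1, 3, -1, 1
d²: 0, 16, 1, 9, 1, 1; Σd² = 28
ρ = 1 − 6·28/(6·35) = 1 − 168/210 = 0.200

0.200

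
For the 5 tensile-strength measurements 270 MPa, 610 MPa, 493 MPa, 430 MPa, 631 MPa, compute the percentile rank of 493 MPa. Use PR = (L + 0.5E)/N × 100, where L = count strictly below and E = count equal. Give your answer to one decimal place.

N = 5.
Strictly below 493: 2. Equal to 493: 1.
PR = (2 + 0.5·1)/5 × 100 = 50.0

50.0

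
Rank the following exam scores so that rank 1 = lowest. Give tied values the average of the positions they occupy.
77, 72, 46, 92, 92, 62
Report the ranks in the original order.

4, 3, 1, 5.5, 5.5, 2

Sorted (ascending): 46, 62, 72, 77, 92, 92
The 2 values of 92 occupy positions 5–6 → average rank (5+6)/2 = 5.5.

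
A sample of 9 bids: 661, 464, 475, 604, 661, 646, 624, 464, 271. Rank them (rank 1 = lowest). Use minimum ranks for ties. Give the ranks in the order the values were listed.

8, 2, 4, 5, 8, 7, 6, 2, 1

Sorted (ascending): 271, 464, 464, 475, 604, 624, 646, 661, 661
The 2 values of 464 occupy positions 2–3 → each gets rank 2.
The 2 values of 661 occupy positions 8–9 → each gets rank 8.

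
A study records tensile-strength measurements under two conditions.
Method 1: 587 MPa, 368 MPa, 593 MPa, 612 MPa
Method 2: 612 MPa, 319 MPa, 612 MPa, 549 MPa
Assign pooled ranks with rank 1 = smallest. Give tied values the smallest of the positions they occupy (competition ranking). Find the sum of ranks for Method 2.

16

Sorted (ascending): 319, 368, 549, 587, 593, 612, 612, 612
The 3 values of 612 occupy positions 6–8 → each gets rank 6.
Method 2 values → pooled ranks: 612→6, 319→1, 612→6, 549→3
Rank sum = 6 + 1 + 6 + 3 = 16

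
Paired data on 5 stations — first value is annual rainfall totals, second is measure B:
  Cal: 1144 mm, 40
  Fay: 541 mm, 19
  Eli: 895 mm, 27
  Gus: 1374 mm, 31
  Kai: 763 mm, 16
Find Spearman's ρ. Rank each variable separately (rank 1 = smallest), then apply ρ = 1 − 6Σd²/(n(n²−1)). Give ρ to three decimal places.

Ranks of variable 1: 4, 1, 3, 5, 2
Ranks of variable 2: 5, 2, 3, 4, 1
d = r₁ − r₂: -1, -1, 0, 1, 1
d²: 1, 1, 0, 1, 1; Σd² = 4
ρ = 1 − 6·4/(5·24) = 1 − 24/120 = 0.800

0.800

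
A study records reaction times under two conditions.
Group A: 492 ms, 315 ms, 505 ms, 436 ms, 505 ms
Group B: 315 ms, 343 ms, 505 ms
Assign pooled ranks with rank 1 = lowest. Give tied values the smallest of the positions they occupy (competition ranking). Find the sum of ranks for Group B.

Sorted (ascending): 315, 315, 343, 436, 492, 505, 505, 505
The 2 values of 315 occupy positions 1–2 → each gets rank 1.
The 3 values of 505 occupy positions 6–8 → each gets rank 6.
Group B values → pooled ranks: 315→1, 343→3, 505→6
Rank sum = 1 + 3 + 6 = 10

10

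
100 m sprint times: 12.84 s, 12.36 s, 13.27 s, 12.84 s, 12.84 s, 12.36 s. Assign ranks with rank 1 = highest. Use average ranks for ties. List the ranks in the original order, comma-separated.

3, 5.5, 1, 3, 3, 5.5

Sorted (descending): 13.27, 12.84, 12.84, 12.84, 12.36, 12.36
The 3 values of 12.84 occupy positions 2–4 → average rank 3.
The 2 values of 12.36 occupy positions 5–6 → average rank (5+6)/2 = 5.5.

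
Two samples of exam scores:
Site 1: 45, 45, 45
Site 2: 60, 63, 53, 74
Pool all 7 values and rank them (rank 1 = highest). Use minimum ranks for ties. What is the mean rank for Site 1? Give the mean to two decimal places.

5.00

Sorted (descending): 74, 63, 60, 53, 45, 45, 45
The 3 values of 45 occupy positions 5–7 → each gets rank 5.
Site 1 values → pooled ranks: 45→5, 45→5, 45→5
Mean rank = (5 + 5 + 5) / 3 = 5.00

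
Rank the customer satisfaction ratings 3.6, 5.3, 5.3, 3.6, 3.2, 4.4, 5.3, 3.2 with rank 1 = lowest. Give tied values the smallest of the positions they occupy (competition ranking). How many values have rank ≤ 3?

Sorted (ascending): 3.2, 3.2, 3.6, 3.6, 4.4, 5.3, 5.3, 5.3
The 2 values of 3.2 occupy positions 1–2 → each gets rank 1.
The 2 values of 3.6 occupy positions 3–4 → each gets rank 3.
The 3 values of 5.3 occupy positions 6–8 → each gets rank 6.
Ranks ≤ 3: {1, 1, 3, 3} → 4 values.

4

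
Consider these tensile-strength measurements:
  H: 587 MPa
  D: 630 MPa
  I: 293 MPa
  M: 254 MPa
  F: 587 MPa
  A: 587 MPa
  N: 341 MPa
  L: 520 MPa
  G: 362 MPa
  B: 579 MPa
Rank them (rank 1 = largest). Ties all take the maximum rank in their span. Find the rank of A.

Sorted (descending): 630, 587, 587, 587, 579, 520, 362, 341, 293, 254
The 3 values of 587 occupy positions 2–4 → each gets rank 4.
A has value 587 MPa → rank 4.

4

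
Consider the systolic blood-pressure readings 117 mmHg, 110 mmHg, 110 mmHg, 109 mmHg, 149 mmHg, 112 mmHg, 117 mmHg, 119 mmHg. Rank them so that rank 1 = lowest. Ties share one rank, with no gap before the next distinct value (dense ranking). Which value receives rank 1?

Sorted (ascending): 109, 110, 110, 112, 117, 117, 119, 149
The 2 values of 110 share dense rank 2.
The 2 values of 117 share dense rank 4.
Remaining distinct values take the next consecutive integers.
Rank 1 → value 109.

109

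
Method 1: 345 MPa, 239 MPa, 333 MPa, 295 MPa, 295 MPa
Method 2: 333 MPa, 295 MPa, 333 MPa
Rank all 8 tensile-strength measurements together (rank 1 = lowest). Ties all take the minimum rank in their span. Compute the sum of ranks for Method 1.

Sorted (ascending): 239, 295, 295, 295, 333, 333, 333, 345
The 3 values of 295 occupy positions 2–4 → each gets rank 2.
The 3 values of 333 occupy positions 5–7 → each gets rank 5.
Method 1 values → pooled ranks: 345→8, 239→1, 333→5, 295→2, 295→2
Rank sum = 8 + 1 + 5 + 2 + 2 = 18

18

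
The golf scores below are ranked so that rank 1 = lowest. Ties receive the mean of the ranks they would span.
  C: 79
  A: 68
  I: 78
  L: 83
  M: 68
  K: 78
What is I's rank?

Sorted (ascending): 68, 68, 78, 78, 79, 83
The 2 values of 68 occupy positions 1–2 → average rank (1+2)/2 = 1.5.
The 2 values of 78 occupy positions 3–4 → average rank (3+4)/2 = 3.5.
I has value 78 → rank 3.5.

3.5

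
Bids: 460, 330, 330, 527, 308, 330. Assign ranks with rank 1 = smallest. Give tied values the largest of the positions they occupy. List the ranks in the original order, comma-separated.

5, 4, 4, 6, 1, 4

Sorted (ascending): 308, 330, 330, 330, 460, 527
The 3 values of 330 occupy positions 2–4 → each gets rank 4.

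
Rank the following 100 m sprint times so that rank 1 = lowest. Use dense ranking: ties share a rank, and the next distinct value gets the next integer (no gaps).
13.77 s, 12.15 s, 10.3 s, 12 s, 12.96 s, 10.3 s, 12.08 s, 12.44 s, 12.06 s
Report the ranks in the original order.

8, 5, 1, 2, 7, 1, 4, 6, 3

Sorted (ascending): 10.3, 10.3, 12, 12.06, 12.08, 12.15, 12.44, 12.96, 13.77
The 2 values of 10.3 share dense rank 1.
Remaining distinct values take the next consecutive integers.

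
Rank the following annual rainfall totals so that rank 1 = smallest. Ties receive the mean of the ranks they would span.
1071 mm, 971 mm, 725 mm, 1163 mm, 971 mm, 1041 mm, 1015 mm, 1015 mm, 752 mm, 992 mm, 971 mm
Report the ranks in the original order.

Sorted (ascending): 725, 752, 971, 971, 971, 992, 1015, 1015, 1041, 1071, 1163
The 3 values of 971 occupy positions 3–5 → average rank 4.
The 2 values of 1015 occupy positions 7–8 → average rank (7+8)/2 = 7.5.

10, 4, 1, 11, 4, 9, 7.5, 7.5, 2, 6, 4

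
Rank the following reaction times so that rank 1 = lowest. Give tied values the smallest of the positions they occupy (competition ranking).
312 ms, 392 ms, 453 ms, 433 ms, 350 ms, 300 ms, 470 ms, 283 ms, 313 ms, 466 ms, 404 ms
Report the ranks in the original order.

Sorted (ascending): 283, 300, 312, 313, 350, 392, 404, 433, 453, 466, 470
No ties — each value takes its position as its rank.

3, 6, 9, 8, 5, 2, 11, 1, 4, 10, 7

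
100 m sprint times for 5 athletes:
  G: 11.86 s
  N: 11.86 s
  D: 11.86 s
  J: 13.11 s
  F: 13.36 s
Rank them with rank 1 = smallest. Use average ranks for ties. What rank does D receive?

Sorted (ascending): 11.86, 11.86, 11.86, 13.11, 13.36
The 3 values of 11.86 occupy positions 1–3 → average rank 2.
D has value 11.86 s → rank 2.

2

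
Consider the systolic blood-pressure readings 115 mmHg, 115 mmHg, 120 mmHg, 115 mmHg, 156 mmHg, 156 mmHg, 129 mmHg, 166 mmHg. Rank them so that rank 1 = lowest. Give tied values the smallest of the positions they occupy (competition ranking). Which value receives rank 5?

129

Sorted (ascending): 115, 115, 115, 120, 129, 156, 156, 166
The 3 values of 115 occupy positions 1–3 → each gets rank 1.
The 2 values of 156 occupy positions 6–7 → each gets rank 6.
Rank 5 → value 129.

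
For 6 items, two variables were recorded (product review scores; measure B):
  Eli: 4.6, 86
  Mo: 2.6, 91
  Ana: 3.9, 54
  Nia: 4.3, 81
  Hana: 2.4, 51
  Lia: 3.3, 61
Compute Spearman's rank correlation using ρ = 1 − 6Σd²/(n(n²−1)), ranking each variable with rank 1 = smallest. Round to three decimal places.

Ranks of variable 1: 6, 2, 4, 5, 1, 3
Ranks of variable 2: 5, 6, 2, 4, 1, 3
d = r₁ − r₂: 1, -4, 2, 1, 0, 0
d²: 1, 16, 4, 1, 0, 0; Σd² = 22
ρ = 1 − 6·22/(6·35) = 1 − 132/210 = 0.371

0.371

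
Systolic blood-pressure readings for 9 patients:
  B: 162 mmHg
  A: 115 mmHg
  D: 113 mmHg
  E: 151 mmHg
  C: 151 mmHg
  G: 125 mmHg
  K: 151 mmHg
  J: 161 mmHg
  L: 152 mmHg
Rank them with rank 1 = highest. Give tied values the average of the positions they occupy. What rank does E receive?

Sorted (descending): 162, 161, 152, 151, 151, 151, 125, 115, 113
The 3 values of 151 occupy positions 4–6 → average rank 5.
E has value 151 mmHg → rank 5.

5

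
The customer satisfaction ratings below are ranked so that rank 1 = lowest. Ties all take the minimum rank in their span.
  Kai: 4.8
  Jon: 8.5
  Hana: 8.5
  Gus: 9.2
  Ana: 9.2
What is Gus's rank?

4

Sorted (ascending): 4.8, 8.5, 8.5, 9.2, 9.2
The 2 values of 8.5 occupy positions 2–3 → each gets rank 2.
The 2 values of 9.2 occupy positions 4–5 → each gets rank 4.
Gus has value 9.2 → rank 4.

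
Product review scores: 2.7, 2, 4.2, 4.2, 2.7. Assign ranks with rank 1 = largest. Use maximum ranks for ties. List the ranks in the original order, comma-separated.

4, 5, 2, 2, 4

Sorted (descending): 4.2, 4.2, 2.7, 2.7, 2
The 2 values of 4.2 occupy positions 1–2 → each gets rank 2.
The 2 values of 2.7 occupy positions 3–4 → each gets rank 4.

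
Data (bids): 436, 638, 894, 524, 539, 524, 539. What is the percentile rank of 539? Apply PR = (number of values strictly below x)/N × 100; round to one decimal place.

N = 7.
Strictly below 539: 3. Equal to 539: 2.
PR = 3/7 × 100 = 42.9

42.9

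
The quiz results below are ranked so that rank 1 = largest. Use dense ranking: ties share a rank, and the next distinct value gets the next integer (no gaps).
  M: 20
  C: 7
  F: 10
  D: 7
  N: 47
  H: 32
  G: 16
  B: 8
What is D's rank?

7

Sorted (descending): 47, 32, 20, 16, 10, 8, 7, 7
The 2 values of 7 share dense rank 7.
Remaining distinct values take the next consecutive integers.
D has value 7 → rank 7.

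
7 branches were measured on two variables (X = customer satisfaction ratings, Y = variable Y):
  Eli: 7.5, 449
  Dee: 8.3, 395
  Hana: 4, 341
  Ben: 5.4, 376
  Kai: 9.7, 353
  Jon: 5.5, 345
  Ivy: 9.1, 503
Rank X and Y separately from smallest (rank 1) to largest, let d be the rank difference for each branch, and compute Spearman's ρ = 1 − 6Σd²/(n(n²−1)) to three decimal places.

0.536

Ranks of variable 1: 4, 5, 1, 2, 7, 3, 6
Ranks of variable 2: 6, 5, 1, 4, 3, 2, 7
d = r₁ − r₂: -2, 0, 0, -2, 4, 1, -1
d²: 4, 0, 0, 4, 16, 1, 1; Σd² = 26
ρ = 1 − 6·26/(7·48) = 1 − 156/336 = 0.536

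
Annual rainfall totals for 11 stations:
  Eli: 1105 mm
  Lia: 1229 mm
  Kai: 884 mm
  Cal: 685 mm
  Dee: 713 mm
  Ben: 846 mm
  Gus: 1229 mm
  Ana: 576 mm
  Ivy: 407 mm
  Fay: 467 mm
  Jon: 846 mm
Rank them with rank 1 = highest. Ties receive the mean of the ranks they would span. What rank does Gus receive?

Sorted (descending): 1229, 1229, 1105, 884, 846, 846, 713, 685, 576, 467, 407
The 2 values of 1229 occupy positions 1–2 → average rank (1+2)/2 = 1.5.
The 2 values of 846 occupy positions 5–6 → average rank (5+6)/2 = 5.5.
Gus has value 1229 mm → rank 1.5.

1.5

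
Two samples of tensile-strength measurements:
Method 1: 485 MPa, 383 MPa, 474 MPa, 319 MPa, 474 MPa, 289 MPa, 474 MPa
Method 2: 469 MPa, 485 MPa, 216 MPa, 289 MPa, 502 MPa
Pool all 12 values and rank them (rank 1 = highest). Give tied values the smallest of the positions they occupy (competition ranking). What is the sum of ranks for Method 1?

41

Sorted (descending): 502, 485, 485, 474, 474, 474, 469, 383, 319, 289, 289, 216
The 2 values of 485 occupy positions 2–3 → each gets rank 2.
The 3 values of 474 occupy positions 4–6 → each gets rank 4.
The 2 values of 289 occupy positions 10–11 → each gets rank 10.
Method 1 values → pooled ranks: 485→2, 383→8, 474→4, 319→9, 474→4, 289→10, 474→4
Rank sum = 2 + 8 + 4 + 9 + 4 + 10 + 4 = 41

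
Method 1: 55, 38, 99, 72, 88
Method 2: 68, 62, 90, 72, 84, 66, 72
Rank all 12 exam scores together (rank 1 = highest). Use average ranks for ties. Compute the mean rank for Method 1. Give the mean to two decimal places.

6.60

Sorted (descending): 99, 90, 88, 84, 72, 72, 72, 68, 66, 62, 55, 38
The 3 values of 72 occupy positions 5–7 → average rank 6.
Method 1 values → pooled ranks: 55→11, 38→12, 99→1, 72→6, 88→3
Mean rank = (11 + 12 + 1 + 6 + 3) / 5 = 6.60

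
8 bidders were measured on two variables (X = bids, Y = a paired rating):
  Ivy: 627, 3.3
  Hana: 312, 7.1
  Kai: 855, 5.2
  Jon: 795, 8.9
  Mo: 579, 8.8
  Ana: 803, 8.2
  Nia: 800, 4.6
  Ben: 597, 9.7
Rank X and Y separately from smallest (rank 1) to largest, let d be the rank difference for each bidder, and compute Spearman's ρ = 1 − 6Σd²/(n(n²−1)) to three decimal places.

Ranks of variable 1: 4, 1, 8, 5, 2, 7, 6, 3
Ranks of variable 2: 1, 4, 3, 7, 6, 5, 2, 8
d = r₁ − r₂: 3, -3, 5, -2, -4, 2, 4, -5
d²: 9, 9, 25, 4, 16, 4, 16, 25; Σd² = 108
ρ = 1 − 6·108/(8·63) = 1 − 648/504 = -0.286

-0.286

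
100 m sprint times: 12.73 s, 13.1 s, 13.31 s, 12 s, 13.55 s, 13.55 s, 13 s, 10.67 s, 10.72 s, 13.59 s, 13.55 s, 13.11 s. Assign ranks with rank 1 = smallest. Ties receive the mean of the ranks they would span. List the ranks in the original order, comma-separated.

4, 6, 8, 3, 10, 10, 5, 1, 2, 12, 10, 7

Sorted (ascending): 10.67, 10.72, 12, 12.73, 13, 13.1, 13.11, 13.31, 13.55, 13.55, 13.55, 13.59
The 3 values of 13.55 occupy positions 9–11 → average rank 10.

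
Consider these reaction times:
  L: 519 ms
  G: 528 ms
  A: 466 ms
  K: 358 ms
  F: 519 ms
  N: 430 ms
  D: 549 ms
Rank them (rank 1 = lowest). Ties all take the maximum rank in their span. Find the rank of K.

Sorted (ascending): 358, 430, 466, 519, 519, 528, 549
The 2 values of 519 occupy positions 4–5 → each gets rank 5.
K has value 358 ms → rank 1.

1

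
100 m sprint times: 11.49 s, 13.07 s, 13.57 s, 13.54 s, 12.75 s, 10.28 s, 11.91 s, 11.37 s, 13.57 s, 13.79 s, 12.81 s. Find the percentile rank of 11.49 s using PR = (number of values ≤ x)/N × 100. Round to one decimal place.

N = 11.
Strictly below 11.49: 2. Equal to 11.49: 1.
PR = 3/11 × 100 = 27.3

27.3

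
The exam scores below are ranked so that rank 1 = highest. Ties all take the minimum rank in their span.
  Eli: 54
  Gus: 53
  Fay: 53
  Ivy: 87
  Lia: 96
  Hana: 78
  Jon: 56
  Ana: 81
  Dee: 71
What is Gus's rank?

8

Sorted (descending): 96, 87, 81, 78, 71, 56, 54, 53, 53
The 2 values of 53 occupy positions 8–9 → each gets rank 8.
Gus has value 53 → rank 8.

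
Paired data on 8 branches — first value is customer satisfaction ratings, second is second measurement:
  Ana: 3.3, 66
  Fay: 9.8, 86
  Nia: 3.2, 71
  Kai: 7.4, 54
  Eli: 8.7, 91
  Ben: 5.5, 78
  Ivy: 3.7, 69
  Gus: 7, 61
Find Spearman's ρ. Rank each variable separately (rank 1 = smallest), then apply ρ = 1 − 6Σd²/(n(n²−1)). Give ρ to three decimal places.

Ranks of variable 1: 2, 8, 1, 6, 7, 4, 3, 5
Ranks of variable 2: 3, 7, 5, 1, 8, 6, 4, 2
d = r₁ − r₂: -1, 1, -4, 5, -1, -2, -1, 3
d²: 1, 1, 16, 25, 1, 4, 1, 9; Σd² = 58
ρ = 1 − 6·58/(8·63) = 1 − 348/504 = 0.310

0.310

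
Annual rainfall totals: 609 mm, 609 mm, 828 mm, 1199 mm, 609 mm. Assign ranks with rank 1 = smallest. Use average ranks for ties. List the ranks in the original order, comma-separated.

Sorted (ascending): 609, 609, 609, 828, 1199
The 3 values of 609 occupy positions 1–3 → average rank 2.

2, 2, 4, 5, 2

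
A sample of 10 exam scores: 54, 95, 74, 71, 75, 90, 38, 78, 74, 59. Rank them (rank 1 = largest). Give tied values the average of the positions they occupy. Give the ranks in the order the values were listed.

Sorted (descending): 95, 90, 78, 75, 74, 74, 71, 59, 54, 38
The 2 values of 74 occupy positions 5–6 → average rank (5+6)/2 = 5.5.

9, 1, 5.5, 7, 4, 2, 10, 3, 5.5, 8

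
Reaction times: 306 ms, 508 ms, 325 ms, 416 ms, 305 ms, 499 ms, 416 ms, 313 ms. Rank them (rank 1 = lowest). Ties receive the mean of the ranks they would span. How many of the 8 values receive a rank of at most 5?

4

Sorted (ascending): 305, 306, 313, 325, 416, 416, 499, 508
The 2 values of 416 occupy positions 5–6 → average rank (5+6)/2 = 5.5.
Ranks ≤ 5: {1, 2, 3, 4} → 4 values.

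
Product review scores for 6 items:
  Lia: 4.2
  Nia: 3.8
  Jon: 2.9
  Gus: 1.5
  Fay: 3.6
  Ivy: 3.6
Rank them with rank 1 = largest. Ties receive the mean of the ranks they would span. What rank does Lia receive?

1

Sorted (descending): 4.2, 3.8, 3.6, 3.6, 2.9, 1.5
The 2 values of 3.6 occupy positions 3–4 → average rank (3+4)/2 = 3.5.
Lia has value 4.2 → rank 1.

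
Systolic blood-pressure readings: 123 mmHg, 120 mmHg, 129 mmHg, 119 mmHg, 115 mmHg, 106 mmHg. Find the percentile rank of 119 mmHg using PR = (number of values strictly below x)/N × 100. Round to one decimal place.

33.3

N = 6.
Strictly below 119: 2. Equal to 119: 1.
PR = 2/6 × 100 = 33.3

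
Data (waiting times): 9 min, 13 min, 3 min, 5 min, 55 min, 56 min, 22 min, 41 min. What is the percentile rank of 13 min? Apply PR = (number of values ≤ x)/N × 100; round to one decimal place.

50.0

N = 8.
Strictly below 13: 3. Equal to 13: 1.
PR = 4/8 × 100 = 50.0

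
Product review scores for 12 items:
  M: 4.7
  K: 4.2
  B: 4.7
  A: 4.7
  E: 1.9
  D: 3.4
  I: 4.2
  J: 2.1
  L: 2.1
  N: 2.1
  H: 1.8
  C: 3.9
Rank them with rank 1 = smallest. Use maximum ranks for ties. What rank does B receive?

12

Sorted (ascending): 1.8, 1.9, 2.1, 2.1, 2.1, 3.4, 3.9, 4.2, 4.2, 4.7, 4.7, 4.7
The 3 values of 2.1 occupy positions 3–5 → each gets rank 5.
The 2 values of 4.2 occupy positions 8–9 → each gets rank 9.
The 3 values of 4.7 occupy positions 10–12 → each gets rank 12.
B has value 4.7 → rank 12.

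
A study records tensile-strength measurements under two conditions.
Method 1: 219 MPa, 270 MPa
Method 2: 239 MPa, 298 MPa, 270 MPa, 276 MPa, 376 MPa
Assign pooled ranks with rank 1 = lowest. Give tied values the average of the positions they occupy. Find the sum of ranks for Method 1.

Sorted (ascending): 219, 239, 270, 270, 276, 298, 376
The 2 values of 270 occupy positions 3–4 → average rank (3+4)/2 = 3.5.
Method 1 values → pooled ranks: 219→1, 270→3.5
Rank sum = 1 + 3.5 = 4.5

4.5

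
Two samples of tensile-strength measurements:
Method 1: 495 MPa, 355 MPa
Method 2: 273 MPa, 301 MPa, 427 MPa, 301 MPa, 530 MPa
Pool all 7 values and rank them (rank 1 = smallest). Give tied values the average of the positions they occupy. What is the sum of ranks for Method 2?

18

Sorted (ascending): 273, 301, 301, 355, 427, 495, 530
The 2 values of 301 occupy positions 2–3 → average rank (2+3)/2 = 2.5.
Method 2 values → pooled ranks: 273→1, 301→2.5, 427→5, 301→2.5, 530→7
Rank sum = 1 + 2.5 + 5 + 2.5 + 7 = 18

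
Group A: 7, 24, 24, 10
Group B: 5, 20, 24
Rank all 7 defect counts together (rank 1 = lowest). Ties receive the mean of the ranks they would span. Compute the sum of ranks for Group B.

11

Sorted (ascending): 5, 7, 10, 20, 24, 24, 24
The 3 values of 24 occupy positions 5–7 → average rank 6.
Group B values → pooled ranks: 5→1, 20→4, 24→6
Rank sum = 1 + 4 + 6 = 11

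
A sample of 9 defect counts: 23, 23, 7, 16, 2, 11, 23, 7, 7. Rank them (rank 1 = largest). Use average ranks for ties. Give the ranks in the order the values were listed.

2, 2, 7, 4, 9, 5, 2, 7, 7

Sorted (descending): 23, 23, 23, 16, 11, 7, 7, 7, 2
The 3 values of 23 occupy positions 1–3 → average rank 2.
The 3 values of 7 occupy positions 6–8 → average rank 7.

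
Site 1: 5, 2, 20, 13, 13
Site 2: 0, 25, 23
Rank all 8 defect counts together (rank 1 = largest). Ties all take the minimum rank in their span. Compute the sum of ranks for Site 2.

Sorted (descending): 25, 23, 20, 13, 13, 5, 2, 0
The 2 values of 13 occupy positions 4–5 → each gets rank 4.
Site 2 values → pooled ranks: 0→8, 25→1, 23→2
Rank sum = 8 + 1 + 2 = 11

11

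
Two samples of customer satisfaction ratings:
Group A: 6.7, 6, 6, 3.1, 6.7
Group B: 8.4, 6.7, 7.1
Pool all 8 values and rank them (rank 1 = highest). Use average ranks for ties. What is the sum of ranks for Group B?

7

Sorted (descending): 8.4, 7.1, 6.7, 6.7, 6.7, 6, 6, 3.1
The 3 values of 6.7 occupy positions 3–5 → average rank 4.
The 2 values of 6 occupy positions 6–7 → average rank (6+7)/2 = 6.5.
Group B values → pooled ranks: 8.4→1, 6.7→4, 7.1→2
Rank sum = 1 + 4 + 2 = 7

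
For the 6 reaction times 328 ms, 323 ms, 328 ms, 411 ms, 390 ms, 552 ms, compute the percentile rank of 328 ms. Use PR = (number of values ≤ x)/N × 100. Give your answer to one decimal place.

50.0

N = 6.
Strictly below 328: 1. Equal to 328: 2.
PR = 3/6 × 100 = 50.0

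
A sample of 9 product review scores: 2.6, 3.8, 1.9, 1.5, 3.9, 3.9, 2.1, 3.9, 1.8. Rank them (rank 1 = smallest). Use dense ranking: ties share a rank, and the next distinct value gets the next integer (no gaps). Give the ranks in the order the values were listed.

Sorted (ascending): 1.5, 1.8, 1.9, 2.1, 2.6, 3.8, 3.9, 3.9, 3.9
The 3 values of 3.9 share dense rank 7.
Remaining distinct values take the next consecutive integers.

5, 6, 3, 1, 7, 7, 4, 7, 2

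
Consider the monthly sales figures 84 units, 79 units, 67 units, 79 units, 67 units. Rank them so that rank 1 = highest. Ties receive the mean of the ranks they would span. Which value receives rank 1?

Sorted (descending): 84, 79, 79, 67, 67
The 2 values of 79 occupy positions 2–3 → average rank (2+3)/2 = 2.5.
The 2 values of 67 occupy positions 4–5 → average rank (4+5)/2 = 4.5.
Rank 1 → value 84.

84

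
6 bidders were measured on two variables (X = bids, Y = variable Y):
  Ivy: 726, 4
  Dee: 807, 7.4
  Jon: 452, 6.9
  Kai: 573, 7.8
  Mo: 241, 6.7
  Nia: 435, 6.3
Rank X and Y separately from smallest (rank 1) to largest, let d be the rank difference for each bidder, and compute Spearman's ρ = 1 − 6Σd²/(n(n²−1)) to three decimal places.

0.257

Ranks of variable 1: 5, 6, 3, 4, 1, 2
Ranks of variable 2: 1, 5, 4, 6, 3, 2
d = r₁ − r₂: 4, 1, -1, -2, -2, 0
d²: 16, 1, 1, 4, 4, 0; Σd² = 26
ρ = 1 − 6·26/(6·35) = 1 − 156/210 = 0.257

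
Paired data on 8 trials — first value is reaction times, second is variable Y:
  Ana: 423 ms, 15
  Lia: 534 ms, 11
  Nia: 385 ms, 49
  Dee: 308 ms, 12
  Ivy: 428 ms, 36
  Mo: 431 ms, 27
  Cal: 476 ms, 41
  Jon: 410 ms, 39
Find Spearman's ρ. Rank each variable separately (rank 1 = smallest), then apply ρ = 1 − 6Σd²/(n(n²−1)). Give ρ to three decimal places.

Ranks of variable 1: 4, 8, 2, 1, 5, 6, 7, 3
Ranks of variable 2: 3, 1, 8, 2, 5, 4, 7, 6
d = r₁ − r₂: 1, 7, -6, -1, 0, 2, 0, -3
d²: 1, 49, 36, 1, 0, 4, 0, 9; Σd² = 100
ρ = 1 − 6·100/(8·63) = 1 − 600/504 = -0.190

-0.190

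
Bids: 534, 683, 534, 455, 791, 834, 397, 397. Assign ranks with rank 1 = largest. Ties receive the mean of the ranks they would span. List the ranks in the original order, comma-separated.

4.5, 3, 4.5, 6, 2, 1, 7.5, 7.5

Sorted (descending): 834, 791, 683, 534, 534, 455, 397, 397
The 2 values of 534 occupy positions 4–5 → average rank (4+5)/2 = 4.5.
The 2 values of 397 occupy positions 7–8 → average rank (7+8)/2 = 7.5.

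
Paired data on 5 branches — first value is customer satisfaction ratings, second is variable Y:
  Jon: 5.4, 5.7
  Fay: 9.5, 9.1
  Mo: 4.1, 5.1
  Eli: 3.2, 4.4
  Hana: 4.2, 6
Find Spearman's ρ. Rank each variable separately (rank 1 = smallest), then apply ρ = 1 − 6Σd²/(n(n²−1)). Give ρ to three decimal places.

0.900

Ranks of variable 1: 4, 5, 2, 1, 3
Ranks of variable 2: 3, 5, 2, 1, 4
d = r₁ − r₂: 1, 0, 0, 0, -1
d²: 1, 0, 0, 0, 1; Σd² = 2
ρ = 1 − 6·2/(5·24) = 1 − 12/120 = 0.900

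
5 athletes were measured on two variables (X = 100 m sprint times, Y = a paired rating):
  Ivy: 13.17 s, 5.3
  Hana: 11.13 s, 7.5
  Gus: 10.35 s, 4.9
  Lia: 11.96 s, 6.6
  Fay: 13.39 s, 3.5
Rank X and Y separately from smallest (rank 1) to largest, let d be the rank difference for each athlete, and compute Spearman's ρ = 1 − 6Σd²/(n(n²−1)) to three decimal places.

Ranks of variable 1: 4, 2, 1, 3, 5
Ranks of variable 2: 3, 5, 2, 4, 1
d = r₁ − r₂: 1, -3, -1, -1, 4
d²: 1, 9, 1, 1, 16; Σd² = 28
ρ = 1 − 6·28/(5·24) = 1 − 168/120 = -0.400

-0.400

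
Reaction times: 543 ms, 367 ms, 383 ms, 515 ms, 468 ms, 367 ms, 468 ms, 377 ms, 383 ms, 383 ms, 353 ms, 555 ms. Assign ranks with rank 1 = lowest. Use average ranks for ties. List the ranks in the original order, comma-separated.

Sorted (ascending): 353, 367, 367, 377, 383, 383, 383, 468, 468, 515, 543, 555
The 2 values of 367 occupy positions 2–3 → average rank (2+3)/2 = 2.5.
The 3 values of 383 occupy positions 5–7 → average rank 6.
The 2 values of 468 occupy positions 8–9 → average rank (8+9)/2 = 8.5.

11, 2.5, 6, 10, 8.5, 2.5, 8.5, 4, 6, 6, 1, 12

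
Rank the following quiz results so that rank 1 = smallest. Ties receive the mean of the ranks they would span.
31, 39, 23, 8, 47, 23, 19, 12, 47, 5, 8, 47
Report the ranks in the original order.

8, 9, 6.5, 2.5, 11, 6.5, 5, 4, 11, 1, 2.5, 11

Sorted (ascending): 5, 8, 8, 12, 19, 23, 23, 31, 39, 47, 47, 47
The 2 values of 8 occupy positions 2–3 → average rank (2+3)/2 = 2.5.
The 2 values of 23 occupy positions 6–7 → average rank (6+7)/2 = 6.5.
The 3 values of 47 occupy positions 10–12 → average rank 11.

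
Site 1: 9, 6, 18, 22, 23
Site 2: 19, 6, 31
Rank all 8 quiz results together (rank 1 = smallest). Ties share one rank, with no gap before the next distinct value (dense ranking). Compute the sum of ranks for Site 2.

Sorted (ascending): 6, 6, 9, 18, 19, 22, 23, 31
The 2 values of 6 share dense rank 1.
Remaining distinct values take the next consecutive integers.
Site 2 values → pooled ranks: 19→4, 6→1, 31→7
Rank sum = 4 + 1 + 7 = 12

12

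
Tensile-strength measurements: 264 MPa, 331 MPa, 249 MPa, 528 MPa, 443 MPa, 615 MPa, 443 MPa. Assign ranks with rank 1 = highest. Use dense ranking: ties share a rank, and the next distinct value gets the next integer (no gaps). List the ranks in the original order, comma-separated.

5, 4, 6, 2, 3, 1, 3

Sorted (descending): 615, 528, 443, 443, 331, 264, 249
The 2 values of 443 share dense rank 3.
Remaining distinct values take the next consecutive integers.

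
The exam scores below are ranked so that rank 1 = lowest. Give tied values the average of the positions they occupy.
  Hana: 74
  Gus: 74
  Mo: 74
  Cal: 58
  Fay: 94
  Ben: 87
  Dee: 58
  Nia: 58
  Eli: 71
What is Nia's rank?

2

Sorted (ascending): 58, 58, 58, 71, 74, 74, 74, 87, 94
The 3 values of 58 occupy positions 1–3 → average rank 2.
The 3 values of 74 occupy positions 5–7 → average rank 6.
Nia has value 58 → rank 2.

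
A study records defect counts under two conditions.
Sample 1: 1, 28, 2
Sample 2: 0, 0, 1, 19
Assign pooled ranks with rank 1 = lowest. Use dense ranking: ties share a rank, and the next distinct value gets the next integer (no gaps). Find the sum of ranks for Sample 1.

Sorted (ascending): 0, 0, 1, 1, 2, 19, 28
The 2 values of 0 share dense rank 1.
The 2 values of 1 share dense rank 2.
Remaining distinct values take the next consecutive integers.
Sample 1 values → pooled ranks: 1→2, 28→5, 2→3
Rank sum = 2 + 5 + 3 = 10

10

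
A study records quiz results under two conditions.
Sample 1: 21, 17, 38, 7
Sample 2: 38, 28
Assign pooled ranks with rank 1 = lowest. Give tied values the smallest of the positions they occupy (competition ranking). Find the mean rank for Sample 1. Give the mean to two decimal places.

Sorted (ascending): 7, 17, 21, 28, 38, 38
The 2 values of 38 occupy positions 5–6 → each gets rank 5.
Sample 1 values → pooled ranks: 21→3, 17→2, 38→5, 7→1
Mean rank = (3 + 2 + 5 + 1) / 4 = 2.75

2.75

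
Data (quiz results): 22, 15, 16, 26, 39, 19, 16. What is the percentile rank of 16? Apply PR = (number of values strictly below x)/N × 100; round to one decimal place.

14.3

N = 7.
Strictly below 16: 1. Equal to 16: 2.
PR = 1/7 × 100 = 14.3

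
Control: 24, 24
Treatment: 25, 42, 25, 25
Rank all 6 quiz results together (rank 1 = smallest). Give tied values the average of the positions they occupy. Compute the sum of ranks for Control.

3

Sorted (ascending): 24, 24, 25, 25, 25, 42
The 2 values of 24 occupy positions 1–2 → average rank (1+2)/2 = 1.5.
The 3 values of 25 occupy positions 3–5 → average rank 4.
Control values → pooled ranks: 24→1.5, 24→1.5
Rank sum = 1.5 + 1.5 = 3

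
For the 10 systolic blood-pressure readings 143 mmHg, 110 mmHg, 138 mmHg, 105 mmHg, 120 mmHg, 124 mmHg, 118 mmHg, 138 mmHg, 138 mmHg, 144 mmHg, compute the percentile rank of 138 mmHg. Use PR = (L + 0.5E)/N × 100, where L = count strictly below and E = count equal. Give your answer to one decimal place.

65.0

N = 10.
Strictly below 138: 5. Equal to 138: 3.
PR = (5 + 0.5·3)/10 × 100 = 65.0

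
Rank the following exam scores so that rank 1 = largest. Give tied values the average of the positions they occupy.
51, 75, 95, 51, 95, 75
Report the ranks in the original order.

Sorted (descending): 95, 95, 75, 75, 51, 51
The 2 values of 95 occupy positions 1–2 → average rank (1+2)/2 = 1.5.
The 2 values of 75 occupy positions 3–4 → average rank (3+4)/2 = 3.5.
The 2 values of 51 occupy positions 5–6 → average rank (5+6)/2 = 5.5.

5.5, 3.5, 1.5, 5.5, 1.5, 3.5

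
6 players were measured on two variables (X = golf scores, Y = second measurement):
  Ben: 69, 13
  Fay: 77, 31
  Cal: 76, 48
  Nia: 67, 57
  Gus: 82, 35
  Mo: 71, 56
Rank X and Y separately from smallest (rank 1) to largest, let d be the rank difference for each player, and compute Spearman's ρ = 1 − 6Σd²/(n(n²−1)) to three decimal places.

Ranks of variable 1: 2, 5, 4, 1, 6, 3
Ranks of variable 2: 1, 2, 4, 6, 3, 5
d = r₁ − r₂: 1, 3, 0, -5, 3, -2
d²: 1, 9, 0, 25, 9, 4; Σd² = 48
ρ = 1 − 6·48/(6·35) = 1 − 288/210 = -0.371

-0.371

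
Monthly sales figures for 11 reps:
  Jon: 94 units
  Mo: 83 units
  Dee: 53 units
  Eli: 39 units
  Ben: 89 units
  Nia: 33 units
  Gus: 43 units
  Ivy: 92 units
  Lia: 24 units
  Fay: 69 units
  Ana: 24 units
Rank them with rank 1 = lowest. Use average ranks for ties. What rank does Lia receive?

Sorted (ascending): 24, 24, 33, 39, 43, 53, 69, 83, 89, 92, 94
The 2 values of 24 occupy positions 1–2 → average rank (1+2)/2 = 1.5.
Lia has value 24 units → rank 1.5.

1.5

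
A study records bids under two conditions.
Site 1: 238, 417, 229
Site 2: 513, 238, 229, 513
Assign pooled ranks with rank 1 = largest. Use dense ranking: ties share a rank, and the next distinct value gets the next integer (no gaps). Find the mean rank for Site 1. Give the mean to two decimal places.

Sorted (descending): 513, 513, 417, 238, 238, 229, 229
The 2 values of 513 share dense rank 1.
The 2 values of 238 share dense rank 3.
The 2 values of 229 share dense rank 4.
Remaining distinct values take the next consecutive integers.
Site 1 values → pooled ranks: 238→3, 417→2, 229→4
Mean rank = (3 + 2 + 4) / 3 = 3.00

3.00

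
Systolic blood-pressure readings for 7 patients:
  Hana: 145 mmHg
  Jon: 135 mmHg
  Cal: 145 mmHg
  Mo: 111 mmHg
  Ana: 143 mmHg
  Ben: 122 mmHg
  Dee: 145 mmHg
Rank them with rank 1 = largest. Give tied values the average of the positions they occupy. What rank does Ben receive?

6

Sorted (descending): 145, 145, 145, 143, 135, 122, 111
The 3 values of 145 occupy positions 1–3 → average rank 2.
Ben has value 122 mmHg → rank 6.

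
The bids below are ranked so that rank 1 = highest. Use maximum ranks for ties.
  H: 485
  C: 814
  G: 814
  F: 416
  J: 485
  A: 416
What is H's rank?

Sorted (descending): 814, 814, 485, 485, 416, 416
The 2 values of 814 occupy positions 1–2 → each gets rank 2.
The 2 values of 485 occupy positions 3–4 → each gets rank 4.
The 2 values of 416 occupy positions 5–6 → each gets rank 6.
H has value 485 → rank 4.

4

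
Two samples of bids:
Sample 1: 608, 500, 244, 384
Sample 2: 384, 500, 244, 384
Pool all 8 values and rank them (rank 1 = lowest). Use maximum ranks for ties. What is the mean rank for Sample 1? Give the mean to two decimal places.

Sorted (ascending): 244, 244, 384, 384, 384, 500, 500, 608
The 2 values of 244 occupy positions 1–2 → each gets rank 2.
The 3 values of 384 occupy positions 3–5 → each gets rank 5.
The 2 values of 500 occupy positions 6–7 → each gets rank 7.
Sample 1 values → pooled ranks: 608→8, 500→7, 244→2, 384→5
Mean rank = (8 + 7 + 2 + 5) / 4 = 5.50

5.50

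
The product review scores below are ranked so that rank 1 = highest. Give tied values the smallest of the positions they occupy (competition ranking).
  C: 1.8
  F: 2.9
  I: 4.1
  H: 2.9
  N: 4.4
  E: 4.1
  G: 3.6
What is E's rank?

2

Sorted (descending): 4.4, 4.1, 4.1, 3.6, 2.9, 2.9, 1.8
The 2 values of 4.1 occupy positions 2–3 → each gets rank 2.
The 2 values of 2.9 occupy positions 5–6 → each gets rank 5.
E has value 4.1 → rank 2.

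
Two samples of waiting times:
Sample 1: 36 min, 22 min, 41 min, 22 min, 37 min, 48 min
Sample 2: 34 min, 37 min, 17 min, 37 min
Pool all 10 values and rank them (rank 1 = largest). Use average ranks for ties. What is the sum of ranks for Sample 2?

25

Sorted (descending): 48, 41, 37, 37, 37, 36, 34, 22, 22, 17
The 3 values of 37 occupy positions 3–5 → average rank 4.
The 2 values of 22 occupy positions 8–9 → average rank (8+9)/2 = 8.5.
Sample 2 values → pooled ranks: 34→7, 37→4, 17→10, 37→4
Rank sum = 7 + 4 + 10 + 4 = 25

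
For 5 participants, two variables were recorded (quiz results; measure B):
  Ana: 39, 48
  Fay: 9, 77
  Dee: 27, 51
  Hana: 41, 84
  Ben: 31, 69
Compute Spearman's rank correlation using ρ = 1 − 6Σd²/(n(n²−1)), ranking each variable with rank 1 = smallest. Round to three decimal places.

0.100

Ranks of variable 1: 4, 1, 2, 5, 3
Ranks of variable 2: 1, 4, 2, 5, 3
d = r₁ − r₂: 3, -3, 0, 0, 0
d²: 9, 9, 0, 0, 0; Σd² = 18
ρ = 1 − 6·18/(5·24) = 1 − 108/120 = 0.100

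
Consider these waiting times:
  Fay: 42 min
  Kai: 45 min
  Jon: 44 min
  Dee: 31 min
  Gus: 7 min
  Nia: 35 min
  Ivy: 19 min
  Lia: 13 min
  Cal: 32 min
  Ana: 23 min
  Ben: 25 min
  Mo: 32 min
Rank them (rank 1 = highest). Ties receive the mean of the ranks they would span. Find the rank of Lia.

Sorted (descending): 45, 44, 42, 35, 32, 32, 31, 25, 23, 19, 13, 7
The 2 values of 32 occupy positions 5–6 → average rank (5+6)/2 = 5.5.
Lia has value 13 min → rank 11.

11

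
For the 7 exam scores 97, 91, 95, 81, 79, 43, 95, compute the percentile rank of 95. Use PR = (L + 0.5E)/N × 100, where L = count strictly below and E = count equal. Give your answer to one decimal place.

71.4

N = 7.
Strictly below 95: 4. Equal to 95: 2.
PR = (4 + 0.5·2)/7 × 100 = 71.4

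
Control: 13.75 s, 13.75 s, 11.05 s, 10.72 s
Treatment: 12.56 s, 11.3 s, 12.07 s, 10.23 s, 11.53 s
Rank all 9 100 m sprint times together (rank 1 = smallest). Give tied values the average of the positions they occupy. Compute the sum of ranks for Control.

22

Sorted (ascending): 10.23, 10.72, 11.05, 11.3, 11.53, 12.07, 12.56, 13.75, 13.75
The 2 values of 13.75 occupy positions 8–9 → average rank (8+9)/2 = 8.5.
Control values → pooled ranks: 13.75→8.5, 13.75→8.5, 11.05→3, 10.72→2
Rank sum = 8.5 + 8.5 + 3 + 2 = 22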